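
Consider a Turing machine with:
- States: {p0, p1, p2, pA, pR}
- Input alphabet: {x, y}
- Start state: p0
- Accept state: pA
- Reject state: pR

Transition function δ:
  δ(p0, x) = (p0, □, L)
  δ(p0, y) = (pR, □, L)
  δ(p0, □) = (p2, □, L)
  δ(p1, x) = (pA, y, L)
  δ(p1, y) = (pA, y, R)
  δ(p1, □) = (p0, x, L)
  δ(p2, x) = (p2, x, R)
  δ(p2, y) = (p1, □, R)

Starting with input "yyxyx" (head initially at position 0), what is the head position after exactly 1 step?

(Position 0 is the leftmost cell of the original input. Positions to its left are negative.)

Execution trace (head position shown):
Step 0: [p0]yyxyx  (head at position 0)
Step 1: move left → [pR]□□yxyx  (head at position -1)

After 1 step, the head is at position -1.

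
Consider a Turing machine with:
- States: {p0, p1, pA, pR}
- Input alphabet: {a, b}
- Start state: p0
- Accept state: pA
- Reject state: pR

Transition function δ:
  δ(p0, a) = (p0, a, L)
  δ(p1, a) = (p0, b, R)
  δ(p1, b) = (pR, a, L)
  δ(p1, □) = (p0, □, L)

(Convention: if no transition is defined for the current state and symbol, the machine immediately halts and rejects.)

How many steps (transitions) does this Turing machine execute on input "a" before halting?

Execution trace:
Initial: [p0]a
Step 1: δ(p0, a) = (p0, a, L) → [p0]□a

No transition is defined for δ(p0, □). By convention the machine halts and rejects.

The machine executed 1 step before halting.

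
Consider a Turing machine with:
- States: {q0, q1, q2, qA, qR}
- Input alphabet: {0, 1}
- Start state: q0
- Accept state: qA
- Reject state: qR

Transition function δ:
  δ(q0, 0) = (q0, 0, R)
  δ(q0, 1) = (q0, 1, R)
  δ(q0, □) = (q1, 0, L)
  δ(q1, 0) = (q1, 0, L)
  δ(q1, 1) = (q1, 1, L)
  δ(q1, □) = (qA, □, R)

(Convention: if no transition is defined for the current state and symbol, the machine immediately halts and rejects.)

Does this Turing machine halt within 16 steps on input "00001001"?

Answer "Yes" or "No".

Execution trace:
Initial: [q0]00001001
Step 1: δ(q0, 0) = (q0, 0, R) → 0[q0]0001001
Step 2: δ(q0, 0) = (q0, 0, R) → 00[q0]001001
Step 3: δ(q0, 0) = (q0, 0, R) → 000[q0]01001
Step 4: δ(q0, 0) = (q0, 0, R) → 0000[q0]1001
Step 5: δ(q0, 1) = (q0, 1, R) → 00001[q0]001
Step 6: δ(q0, 0) = (q0, 0, R) → 000010[q0]01
Step 7: δ(q0, 0) = (q0, 0, R) → 0000100[q0]1
Step 8: δ(q0, 1) = (q0, 1, R) → 00001001[q0]□
Step 9: δ(q0, □) = (q1, 0, L) → 0000100[q1]10
Step 10: δ(q1, 1) = (q1, 1, L) → 000010[q1]010
Step 11: δ(q1, 0) = (q1, 0, L) → 00001[q1]0010
Step 12: δ(q1, 0) = (q1, 0, L) → 0000[q1]10010
Step 13: δ(q1, 1) = (q1, 1, L) → 000[q1]010010
Step 14: δ(q1, 0) = (q1, 0, L) → 00[q1]0010010
Step 15: δ(q1, 0) = (q1, 0, L) → 0[q1]00010010
Step 16: δ(q1, 0) = (q1, 0, L) → [q1]000010010

The machine has not reached a halting state after 16 steps.
The machine did not halt within the 16-step bound.

Answer: No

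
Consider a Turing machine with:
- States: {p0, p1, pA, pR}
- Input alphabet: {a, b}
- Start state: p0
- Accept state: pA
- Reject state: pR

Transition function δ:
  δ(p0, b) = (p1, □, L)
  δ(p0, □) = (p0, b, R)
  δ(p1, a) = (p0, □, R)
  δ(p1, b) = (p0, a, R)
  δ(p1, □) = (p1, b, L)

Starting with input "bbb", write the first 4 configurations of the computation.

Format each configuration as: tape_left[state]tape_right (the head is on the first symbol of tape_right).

Transitions applied:
Step 1: δ(p0, b) = (p1, □, L)
Step 2: δ(p1, □) = (p1, b, L)
Step 3: δ(p1, □) = (p1, b, L)

The first 4 configurations are:
[p0]bbb ⊢ [p1]□□bb ⊢ [p1]□b□bb ⊢ [p1]□bb□bb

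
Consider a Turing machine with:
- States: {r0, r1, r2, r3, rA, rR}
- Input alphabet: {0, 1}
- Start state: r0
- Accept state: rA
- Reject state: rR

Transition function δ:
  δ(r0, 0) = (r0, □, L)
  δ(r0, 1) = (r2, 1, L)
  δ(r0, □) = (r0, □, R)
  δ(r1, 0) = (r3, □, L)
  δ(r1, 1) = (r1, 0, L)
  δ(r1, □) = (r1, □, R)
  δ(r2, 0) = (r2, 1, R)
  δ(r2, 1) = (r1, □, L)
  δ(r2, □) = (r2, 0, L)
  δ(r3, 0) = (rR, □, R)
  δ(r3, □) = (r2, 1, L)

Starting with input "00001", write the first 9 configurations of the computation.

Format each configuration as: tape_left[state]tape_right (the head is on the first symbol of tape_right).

Transitions applied:
Step 1: δ(r0, 0) = (r0, □, L)
Step 2: δ(r0, □) = (r0, □, R)
Step 3: δ(r0, □) = (r0, □, R)
Step 4: δ(r0, 0) = (r0, □, L)
Step 5: δ(r0, □) = (r0, □, R)
Step 6: δ(r0, □) = (r0, □, R)
Step 7: δ(r0, 0) = (r0, □, L)
Step 8: δ(r0, □) = (r0, □, R)

The first 9 configurations are:
[r0]00001 ⊢ [r0]□□0001 ⊢ □[r0]□0001 ⊢ □□[r0]0001 ⊢ □[r0]□□001 ⊢ □□[r0]□001 ⊢ □□□[r0]001 ⊢ □□[r0]□□01 ⊢ □□□[r0]□01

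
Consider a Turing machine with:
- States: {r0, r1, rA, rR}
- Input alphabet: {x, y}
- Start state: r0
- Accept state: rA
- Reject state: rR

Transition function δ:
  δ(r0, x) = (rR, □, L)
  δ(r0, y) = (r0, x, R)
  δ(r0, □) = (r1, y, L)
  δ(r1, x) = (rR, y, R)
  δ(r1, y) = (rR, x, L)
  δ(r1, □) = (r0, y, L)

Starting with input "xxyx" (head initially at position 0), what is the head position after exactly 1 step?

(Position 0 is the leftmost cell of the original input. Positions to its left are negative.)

Execution trace (head position shown):
Step 0: [r0]xxyx  (head at position 0)
Step 1: move left → [rR]□□xyx  (head at position -1)

After 1 step, the head is at position -1.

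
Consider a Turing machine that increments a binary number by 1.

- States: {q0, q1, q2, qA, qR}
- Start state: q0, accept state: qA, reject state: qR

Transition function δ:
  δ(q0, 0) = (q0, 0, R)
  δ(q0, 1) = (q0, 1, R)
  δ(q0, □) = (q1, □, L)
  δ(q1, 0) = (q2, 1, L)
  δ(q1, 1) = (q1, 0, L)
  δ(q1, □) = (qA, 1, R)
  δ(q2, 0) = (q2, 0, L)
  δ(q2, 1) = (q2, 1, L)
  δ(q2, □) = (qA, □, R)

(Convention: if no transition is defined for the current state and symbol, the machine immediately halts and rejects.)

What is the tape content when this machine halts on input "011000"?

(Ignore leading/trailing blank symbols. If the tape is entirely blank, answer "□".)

Execution trace:
Initial: [q0]011000
Step 1: δ(q0, 0) = (q0, 0, R) → 0[q0]11000
Step 2: δ(q0, 1) = (q0, 1, R) → 01[q0]1000
Step 3: δ(q0, 1) = (q0, 1, R) → 011[q0]000
Step 4: δ(q0, 0) = (q0, 0, R) → 0110[q0]00
Step 5: δ(q0, 0) = (q0, 0, R) → 01100[q0]0
Step 6: δ(q0, 0) = (q0, 0, R) → 011000[q0]□
Step 7: δ(q0, □) = (q1, □, L) → 01100[q1]0□
Step 8: δ(q1, 0) = (q2, 1, L) → 0110[q2]01□
Step 9: δ(q2, 0) = (q2, 0, L) → 011[q2]001□
Step 10: δ(q2, 0) = (q2, 0, L) → 01[q2]1001□
Step 11: δ(q2, 1) = (q2, 1, L) → 0[q2]11001□
Step 12: δ(q2, 1) = (q2, 1, L) → [q2]011001□
Step 13: δ(q2, 0) = (q2, 0, L) → [q2]□011001□
Step 14: δ(q2, □) = (qA, □, R) → □[qA]011001□

The machine reaches the accept state qA and halts.

Final tape (ignoring leading/trailing blanks): 011001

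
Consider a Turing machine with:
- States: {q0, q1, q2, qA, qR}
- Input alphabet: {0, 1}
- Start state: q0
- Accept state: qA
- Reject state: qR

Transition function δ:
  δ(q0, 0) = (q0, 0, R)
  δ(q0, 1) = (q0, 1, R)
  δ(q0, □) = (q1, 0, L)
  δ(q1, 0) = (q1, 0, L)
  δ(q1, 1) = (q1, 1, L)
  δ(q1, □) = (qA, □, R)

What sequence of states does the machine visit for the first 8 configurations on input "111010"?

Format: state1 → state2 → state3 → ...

Execution trace:
Initial: [q0]111010
Step 1: δ(q0, 1) = (q0, 1, R) → 1[q0]11010
Step 2: δ(q0, 1) = (q0, 1, R) → 11[q0]1010
Step 3: δ(q0, 1) = (q0, 1, R) → 111[q0]010
Step 4: δ(q0, 0) = (q0, 0, R) → 1110[q0]10
Step 5: δ(q0, 1) = (q0, 1, R) → 11101[q0]0
Step 6: δ(q0, 0) = (q0, 0, R) → 111010[q0]□
Step 7: δ(q0, □) = (q1, 0, L) → 11101[q1]00

State sequence: q0 → q0 → q0 → q0 → q0 → q0 → q0 → q1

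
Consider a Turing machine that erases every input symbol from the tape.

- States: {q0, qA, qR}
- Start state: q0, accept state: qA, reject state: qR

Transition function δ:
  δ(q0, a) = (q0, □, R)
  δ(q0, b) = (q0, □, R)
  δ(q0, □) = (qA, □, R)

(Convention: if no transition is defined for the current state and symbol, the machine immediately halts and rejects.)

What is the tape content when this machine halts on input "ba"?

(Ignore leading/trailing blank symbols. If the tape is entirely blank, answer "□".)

Execution trace:
Initial: [q0]ba
Step 1: δ(q0, b) = (q0, □, R) → □[q0]a
Step 2: δ(q0, a) = (q0, □, R) → □□[q0]□
Step 3: δ(q0, □) = (qA, □, R) → □□□[qA]□

The machine reaches the accept state qA and halts.

Final tape (ignoring leading/trailing blanks): □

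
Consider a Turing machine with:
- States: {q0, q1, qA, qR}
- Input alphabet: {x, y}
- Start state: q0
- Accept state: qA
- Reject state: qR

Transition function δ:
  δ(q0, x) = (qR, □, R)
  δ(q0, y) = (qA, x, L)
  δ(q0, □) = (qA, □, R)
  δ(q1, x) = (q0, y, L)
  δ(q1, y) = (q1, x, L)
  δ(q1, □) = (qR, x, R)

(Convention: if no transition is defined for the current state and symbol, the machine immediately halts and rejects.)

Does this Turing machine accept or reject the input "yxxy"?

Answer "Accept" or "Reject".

Execution trace:
Initial: [q0]yxxy
Step 1: δ(q0, y) = (qA, x, L) → [qA]□xxxy

The machine reaches the accept state qA and halts.

Answer: Accept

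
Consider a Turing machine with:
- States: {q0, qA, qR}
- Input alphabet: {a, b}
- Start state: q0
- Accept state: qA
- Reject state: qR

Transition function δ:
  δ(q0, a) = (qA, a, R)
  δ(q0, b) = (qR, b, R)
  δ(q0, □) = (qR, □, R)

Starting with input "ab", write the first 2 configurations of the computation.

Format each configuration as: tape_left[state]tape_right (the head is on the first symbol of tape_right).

Transitions applied:
Step 1: δ(q0, a) = (qA, a, R)

The first 2 configurations are:
[q0]ab ⊢ a[qA]b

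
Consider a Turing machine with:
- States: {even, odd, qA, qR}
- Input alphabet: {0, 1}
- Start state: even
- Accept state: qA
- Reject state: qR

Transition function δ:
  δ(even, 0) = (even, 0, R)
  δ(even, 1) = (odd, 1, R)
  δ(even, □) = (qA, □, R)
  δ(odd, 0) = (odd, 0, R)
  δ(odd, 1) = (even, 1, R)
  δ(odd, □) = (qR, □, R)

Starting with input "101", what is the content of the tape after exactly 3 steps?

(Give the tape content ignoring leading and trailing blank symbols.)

Execution trace:
Initial: [even]101
Step 1: δ(even, 1) = (odd, 1, R) → 1[odd]01
Step 2: δ(odd, 0) = (odd, 0, R) → 10[odd]1
Step 3: δ(odd, 1) = (even, 1, R) → 101[even]□

After 3 steps, the tape (ignoring leading/trailing blanks) is: 101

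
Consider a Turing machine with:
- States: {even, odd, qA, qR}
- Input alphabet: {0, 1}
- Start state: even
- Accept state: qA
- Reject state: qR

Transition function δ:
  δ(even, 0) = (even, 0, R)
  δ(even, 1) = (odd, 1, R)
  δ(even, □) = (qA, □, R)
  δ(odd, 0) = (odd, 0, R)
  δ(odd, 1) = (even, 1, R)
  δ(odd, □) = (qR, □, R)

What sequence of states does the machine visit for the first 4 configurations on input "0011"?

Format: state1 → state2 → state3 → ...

Execution trace:
Initial: [even]0011
Step 1: δ(even, 0) = (even, 0, R) → 0[even]011
Step 2: δ(even, 0) = (even, 0, R) → 00[even]11
Step 3: δ(even, 1) = (odd, 1, R) → 001[odd]1

State sequence: even → even → even → odd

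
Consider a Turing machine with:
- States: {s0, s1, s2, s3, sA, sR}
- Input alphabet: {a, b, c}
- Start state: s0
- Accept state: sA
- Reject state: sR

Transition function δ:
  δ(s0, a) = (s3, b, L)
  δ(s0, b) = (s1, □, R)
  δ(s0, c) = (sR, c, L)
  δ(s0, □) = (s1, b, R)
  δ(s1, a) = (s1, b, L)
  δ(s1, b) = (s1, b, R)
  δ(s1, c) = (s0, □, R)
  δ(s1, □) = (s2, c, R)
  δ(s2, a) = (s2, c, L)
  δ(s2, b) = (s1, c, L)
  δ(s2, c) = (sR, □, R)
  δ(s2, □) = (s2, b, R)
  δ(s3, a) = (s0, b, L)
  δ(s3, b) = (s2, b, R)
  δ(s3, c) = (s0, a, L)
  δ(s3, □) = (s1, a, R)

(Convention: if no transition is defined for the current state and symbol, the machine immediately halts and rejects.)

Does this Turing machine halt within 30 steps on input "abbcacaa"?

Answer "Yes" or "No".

Execution trace:
Initial: [s0]abbcacaa
Step 1: δ(s0, a) = (s3, b, L) → [s3]□bbbcacaa
Step 2: δ(s3, □) = (s1, a, R) → a[s1]bbbcacaa
Step 3: δ(s1, b) = (s1, b, R) → ab[s1]bbcacaa
Step 4: δ(s1, b) = (s1, b, R) → abb[s1]bcacaa
Step 5: δ(s1, b) = (s1, b, R) → abbb[s1]cacaa
Step 6: δ(s1, c) = (s0, □, R) → abbb□[s0]acaa
Step 7: δ(s0, a) = (s3, b, L) → abbb[s3]□bcaa
Step 8: δ(s3, □) = (s1, a, R) → abbba[s1]bcaa
Step 9: δ(s1, b) = (s1, b, R) → abbbab[s1]caa
Step 10: δ(s1, c) = (s0, □, R) → abbbab□[s0]aa
Step 11: δ(s0, a) = (s3, b, L) → abbbab[s3]□ba
Step 12: δ(s3, □) = (s1, a, R) → abbbaba[s1]ba
Step 13: δ(s1, b) = (s1, b, R) → abbbabab[s1]a
Step 14: δ(s1, a) = (s1, b, L) → abbbaba[s1]bb
Step 15: δ(s1, b) = (s1, b, R) → abbbabab[s1]b
Step 16: δ(s1, b) = (s1, b, R) → abbbababb[s1]□
Step 17: δ(s1, □) = (s2, c, R) → abbbababbc[s2]□
Step 18: δ(s2, □) = (s2, b, R) → abbbababbcb[s2]□
Step 19: δ(s2, □) = (s2, b, R) → abbbababbcbb[s2]□
Step 20: δ(s2, □) = (s2, b, R) → abbbababbcbbb[s2]□
Step 21: δ(s2, □) = (s2, b, R) → abbbababbcbbbb[s2]□
Step 22: δ(s2, □) = (s2, b, R) → abbbababbcbbbbb[s2]□
Step 23: δ(s2, □) = (s2, b, R) → abbbababbcbbbbbb[s2]□
Step 24: δ(s2, □) = (s2, b, R) → abbbababbcbbbbbbb[s2]□
Step 25: δ(s2, □) = (s2, b, R) → abbbababbcbbbbbbbb[s2]□
Step 26: δ(s2, □) = (s2, b, R) → abbbababbcbbbbbbbbb[s2]□
Step 27: δ(s2, □) = (s2, b, R) → abbbababbcbbbbbbbbbb[s2]□
Step 28: δ(s2, □) = (s2, b, R) → abbbababbcbbbbbbbbbbb[s2]□
Step 29: δ(s2, □) = (s2, b, R) → abbbababbcbbbbbbbbbbbb[s2]□
Step 30: δ(s2, □) = (s2, b, R) → abbbababbcbbbbbbbbbbbbb[s2]□

The machine has not reached a halting state after 30 steps.
The machine did not halt within the 30-step bound.

Answer: No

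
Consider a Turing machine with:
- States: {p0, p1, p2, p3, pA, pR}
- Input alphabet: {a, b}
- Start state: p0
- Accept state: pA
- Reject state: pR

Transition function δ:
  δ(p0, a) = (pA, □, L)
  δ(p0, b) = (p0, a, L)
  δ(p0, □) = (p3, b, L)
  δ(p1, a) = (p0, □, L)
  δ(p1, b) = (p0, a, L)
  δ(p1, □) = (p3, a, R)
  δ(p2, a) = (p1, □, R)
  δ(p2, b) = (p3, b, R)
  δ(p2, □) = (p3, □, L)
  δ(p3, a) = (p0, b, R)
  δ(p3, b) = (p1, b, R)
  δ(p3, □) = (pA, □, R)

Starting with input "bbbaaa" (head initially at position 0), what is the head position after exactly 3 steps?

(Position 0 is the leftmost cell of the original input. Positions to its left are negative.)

Execution trace (head position shown):
Step 0: [p0]bbbaaa  (head at position 0)
Step 1: move left → [p0]□abbaaa  (head at position -1)
Step 2: move left → [p3]□babbaaa  (head at position -2)
Step 3: move right → □[pA]babbaaa  (head at position -1)

After 3 steps, the head is at position -1.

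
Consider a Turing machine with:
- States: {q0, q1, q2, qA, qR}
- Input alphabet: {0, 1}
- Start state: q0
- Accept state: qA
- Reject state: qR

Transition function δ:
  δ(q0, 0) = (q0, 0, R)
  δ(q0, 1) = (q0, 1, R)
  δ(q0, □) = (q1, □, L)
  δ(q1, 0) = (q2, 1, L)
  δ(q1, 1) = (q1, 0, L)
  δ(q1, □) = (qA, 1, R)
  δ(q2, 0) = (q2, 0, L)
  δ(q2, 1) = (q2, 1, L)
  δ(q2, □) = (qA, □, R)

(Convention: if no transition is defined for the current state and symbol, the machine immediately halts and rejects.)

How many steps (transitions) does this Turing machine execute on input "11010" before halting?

Execution trace:
Initial: [q0]11010
Step 1: δ(q0, 1) = (q0, 1, R) → 1[q0]1010
Step 2: δ(q0, 1) = (q0, 1, R) → 11[q0]010
Step 3: δ(q0, 0) = (q0, 0, R) → 110[q0]10
Step 4: δ(q0, 1) = (q0, 1, R) → 1101[q0]0
Step 5: δ(q0, 0) = (q0, 0, R) → 11010[q0]□
Step 6: δ(q0, □) = (q1, □, L) → 1101[q1]0□
Step 7: δ(q1, 0) = (q2, 1, L) → 110[q2]11□
Step 8: δ(q2, 1) = (q2, 1, L) → 11[q2]011□
Step 9: δ(q2, 0) = (q2, 0, L) → 1[q2]1011□
Step 10: δ(q2, 1) = (q2, 1, L) → [q2]11011□
Step 11: δ(q2, 1) = (q2, 1, L) → [q2]□11011□
Step 12: δ(q2, □) = (qA, □, R) → □[qA]11011□

The machine reaches the accept state qA and halts.

The machine executed 12 steps before halting.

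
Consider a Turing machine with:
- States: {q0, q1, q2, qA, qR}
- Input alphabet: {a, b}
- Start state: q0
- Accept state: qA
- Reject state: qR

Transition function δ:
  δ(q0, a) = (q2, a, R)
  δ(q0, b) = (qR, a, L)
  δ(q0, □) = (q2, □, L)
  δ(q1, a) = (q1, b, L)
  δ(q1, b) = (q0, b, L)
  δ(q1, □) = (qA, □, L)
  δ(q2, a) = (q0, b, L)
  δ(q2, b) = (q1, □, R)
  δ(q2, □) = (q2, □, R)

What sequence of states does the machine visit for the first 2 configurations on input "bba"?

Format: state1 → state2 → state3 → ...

Execution trace:
Initial: [q0]bba
Step 1: δ(q0, b) = (qR, a, L) → [qR]□aba

The machine reaches the reject state qR and halts.

State sequence: q0 → qR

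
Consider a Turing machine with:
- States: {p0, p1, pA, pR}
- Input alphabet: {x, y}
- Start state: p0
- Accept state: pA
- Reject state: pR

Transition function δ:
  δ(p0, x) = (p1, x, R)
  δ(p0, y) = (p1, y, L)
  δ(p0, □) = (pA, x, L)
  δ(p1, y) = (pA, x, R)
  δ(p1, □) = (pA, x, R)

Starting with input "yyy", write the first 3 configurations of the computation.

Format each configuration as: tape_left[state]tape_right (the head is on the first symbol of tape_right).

Transitions applied:
Step 1: δ(p0, y) = (p1, y, L)
Step 2: δ(p1, □) = (pA, x, R)

The first 3 configurations are:
[p0]yyy ⊢ [p1]□yyy ⊢ x[pA]yyy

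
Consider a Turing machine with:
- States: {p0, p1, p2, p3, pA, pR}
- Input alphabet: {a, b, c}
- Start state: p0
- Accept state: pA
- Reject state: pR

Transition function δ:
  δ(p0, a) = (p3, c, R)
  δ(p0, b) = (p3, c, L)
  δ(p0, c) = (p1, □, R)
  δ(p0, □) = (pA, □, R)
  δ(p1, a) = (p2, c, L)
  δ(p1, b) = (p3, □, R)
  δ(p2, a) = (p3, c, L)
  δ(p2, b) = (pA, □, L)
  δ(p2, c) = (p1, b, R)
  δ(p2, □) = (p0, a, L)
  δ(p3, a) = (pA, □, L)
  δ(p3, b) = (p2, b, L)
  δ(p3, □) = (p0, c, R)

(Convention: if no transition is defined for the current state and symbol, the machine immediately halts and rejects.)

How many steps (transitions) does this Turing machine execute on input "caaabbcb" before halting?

Execution trace:
Initial: [p0]caaabbcb
Step 1: δ(p0, c) = (p1, □, R) → □[p1]aaabbcb
Step 2: δ(p1, a) = (p2, c, L) → [p2]□caabbcb
Step 3: δ(p2, □) = (p0, a, L) → [p0]□acaabbcb
Step 4: δ(p0, □) = (pA, □, R) → □[pA]acaabbcb

The machine reaches the accept state pA and halts.

The machine executed 4 steps before halting.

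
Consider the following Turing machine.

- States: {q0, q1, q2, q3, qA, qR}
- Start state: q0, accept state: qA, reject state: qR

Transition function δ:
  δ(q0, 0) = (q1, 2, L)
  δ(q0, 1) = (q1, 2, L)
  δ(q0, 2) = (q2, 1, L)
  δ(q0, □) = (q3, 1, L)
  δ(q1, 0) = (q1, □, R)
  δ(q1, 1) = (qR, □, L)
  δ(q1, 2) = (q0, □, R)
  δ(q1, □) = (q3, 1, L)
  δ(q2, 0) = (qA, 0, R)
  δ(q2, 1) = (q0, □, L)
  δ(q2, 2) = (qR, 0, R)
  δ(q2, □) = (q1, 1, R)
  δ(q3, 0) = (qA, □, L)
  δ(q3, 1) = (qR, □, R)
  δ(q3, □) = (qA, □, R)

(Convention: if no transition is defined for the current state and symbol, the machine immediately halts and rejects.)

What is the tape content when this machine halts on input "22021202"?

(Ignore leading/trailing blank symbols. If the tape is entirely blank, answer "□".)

Execution trace:
Initial: [q0]22021202
Step 1: δ(q0, 2) = (q2, 1, L) → [q2]□12021202
Step 2: δ(q2, □) = (q1, 1, R) → 1[q1]12021202
Step 3: δ(q1, 1) = (qR, □, L) → [qR]1□2021202

The machine reaches the reject state qR and halts.

Final tape (ignoring leading/trailing blanks): 1□2021202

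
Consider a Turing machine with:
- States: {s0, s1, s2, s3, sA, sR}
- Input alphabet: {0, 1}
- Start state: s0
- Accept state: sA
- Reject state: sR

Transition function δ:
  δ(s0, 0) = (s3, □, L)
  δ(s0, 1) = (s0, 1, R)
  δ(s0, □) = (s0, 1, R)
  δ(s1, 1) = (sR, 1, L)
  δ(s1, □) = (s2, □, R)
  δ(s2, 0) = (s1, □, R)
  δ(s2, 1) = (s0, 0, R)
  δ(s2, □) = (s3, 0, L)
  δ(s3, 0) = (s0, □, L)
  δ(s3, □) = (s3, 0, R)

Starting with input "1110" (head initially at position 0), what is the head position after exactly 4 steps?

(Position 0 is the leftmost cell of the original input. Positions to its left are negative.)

Execution trace (head position shown):
Step 0: [s0]1110  (head at position 0)
Step 1: move right → 1[s0]110  (head at position 1)
Step 2: move right → 11[s0]10  (head at position 2)
Step 3: move right → 111[s0]0  (head at position 3)
Step 4: move left → 11[s3]1□  (head at position 2)

After 4 steps, the head is at position 2.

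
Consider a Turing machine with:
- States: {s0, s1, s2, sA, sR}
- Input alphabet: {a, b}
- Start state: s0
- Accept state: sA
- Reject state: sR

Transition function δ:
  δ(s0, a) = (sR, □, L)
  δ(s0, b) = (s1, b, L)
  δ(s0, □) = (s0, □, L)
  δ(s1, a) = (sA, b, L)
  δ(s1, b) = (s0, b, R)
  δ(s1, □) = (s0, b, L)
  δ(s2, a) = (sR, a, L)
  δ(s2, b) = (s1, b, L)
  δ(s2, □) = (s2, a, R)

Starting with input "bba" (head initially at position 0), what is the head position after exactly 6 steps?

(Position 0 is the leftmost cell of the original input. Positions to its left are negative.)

Execution trace (head position shown):
Step 0: [s0]bba  (head at position 0)
Step 1: move left → [s1]□bba  (head at position -1)
Step 2: move left → [s0]□bbba  (head at position -2)
Step 3: move left → [s0]□□bbba  (head at position -3)
Step 4: move left → [s0]□□□bbba  (head at position -4)
Step 5: move left → [s0]□□□□bbba  (head at position -5)
Step 6: move left → [s0]□□□□□bbba  (head at position -6)

After 6 steps, the head is at position -6.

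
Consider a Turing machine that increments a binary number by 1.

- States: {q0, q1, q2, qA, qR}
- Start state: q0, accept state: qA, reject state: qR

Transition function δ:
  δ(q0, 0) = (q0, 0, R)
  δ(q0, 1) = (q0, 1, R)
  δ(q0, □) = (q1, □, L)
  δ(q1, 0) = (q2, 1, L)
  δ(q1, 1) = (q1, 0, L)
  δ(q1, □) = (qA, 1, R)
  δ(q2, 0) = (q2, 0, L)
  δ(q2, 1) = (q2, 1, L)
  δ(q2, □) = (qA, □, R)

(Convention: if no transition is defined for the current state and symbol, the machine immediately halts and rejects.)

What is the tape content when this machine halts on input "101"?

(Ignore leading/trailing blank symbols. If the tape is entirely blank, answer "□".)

Execution trace:
Initial: [q0]101
Step 1: δ(q0, 1) = (q0, 1, R) → 1[q0]01
Step 2: δ(q0, 0) = (q0, 0, R) → 10[q0]1
Step 3: δ(q0, 1) = (q0, 1, R) → 101[q0]□
Step 4: δ(q0, □) = (q1, □, L) → 10[q1]1□
Step 5: δ(q1, 1) = (q1, 0, L) → 1[q1]00□
Step 6: δ(q1, 0) = (q2, 1, L) → [q2]110□
Step 7: δ(q2, 1) = (q2, 1, L) → [q2]□110□
Step 8: δ(q2, □) = (qA, □, R) → □[qA]110□

The machine reaches the accept state qA and halts.

Final tape (ignoring leading/trailing blanks): 110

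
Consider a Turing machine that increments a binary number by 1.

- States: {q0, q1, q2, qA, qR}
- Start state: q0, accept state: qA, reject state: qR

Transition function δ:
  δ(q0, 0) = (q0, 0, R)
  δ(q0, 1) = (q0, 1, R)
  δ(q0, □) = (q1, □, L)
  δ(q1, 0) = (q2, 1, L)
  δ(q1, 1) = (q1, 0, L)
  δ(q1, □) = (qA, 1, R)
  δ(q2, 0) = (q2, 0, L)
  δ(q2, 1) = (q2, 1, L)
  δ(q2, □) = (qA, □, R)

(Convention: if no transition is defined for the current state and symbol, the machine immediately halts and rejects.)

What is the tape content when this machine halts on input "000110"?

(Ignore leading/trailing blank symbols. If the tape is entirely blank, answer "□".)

Execution trace:
Initial: [q0]000110
Step 1: δ(q0, 0) = (q0, 0, R) → 0[q0]00110
Step 2: δ(q0, 0) = (q0, 0, R) → 00[q0]0110
Step 3: δ(q0, 0) = (q0, 0, R) → 000[q0]110
Step 4: δ(q0, 1) = (q0, 1, R) → 0001[q0]10
Step 5: δ(q0, 1) = (q0, 1, R) → 00011[q0]0
Step 6: δ(q0, 0) = (q0, 0, R) → 000110[q0]□
Step 7: δ(q0, □) = (q1, □, L) → 00011[q1]0□
Step 8: δ(q1, 0) = (q2, 1, L) → 0001[q2]11□
Step 9: δ(q2, 1) = (q2, 1, L) → 000[q2]111□
Step 10: δ(q2, 1) = (q2, 1, L) → 00[q2]0111□
Step 11: δ(q2, 0) = (q2, 0, L) → 0[q2]00111□
Step 12: δ(q2, 0) = (q2, 0, L) → [q2]000111□
Step 13: δ(q2, 0) = (q2, 0, L) → [q2]□000111□
Step 14: δ(q2, □) = (qA, □, R) → □[qA]000111□

The machine reaches the accept state qA and halts.

Final tape (ignoring leading/trailing blanks): 000111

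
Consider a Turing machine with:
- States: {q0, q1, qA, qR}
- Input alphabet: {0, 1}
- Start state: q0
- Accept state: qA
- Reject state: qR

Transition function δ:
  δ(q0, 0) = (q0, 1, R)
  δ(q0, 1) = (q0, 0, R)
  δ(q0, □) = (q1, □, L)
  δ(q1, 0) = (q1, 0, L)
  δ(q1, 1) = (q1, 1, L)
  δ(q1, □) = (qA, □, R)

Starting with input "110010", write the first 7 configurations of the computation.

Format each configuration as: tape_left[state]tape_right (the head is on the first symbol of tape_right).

Transitions applied:
Step 1: δ(q0, 1) = (q0, 0, R)
Step 2: δ(q0, 1) = (q0, 0, R)
Step 3: δ(q0, 0) = (q0, 1, R)
Step 4: δ(q0, 0) = (q0, 1, R)
Step 5: δ(q0, 1) = (q0, 0, R)
Step 6: δ(q0, 0) = (q0, 1, R)

The first 7 configurations are:
[q0]110010 ⊢ 0[q0]10010 ⊢ 00[q0]0010 ⊢ 001[q0]010 ⊢ 0011[q0]10 ⊢ 00110[q0]0 ⊢ 001101[q0]□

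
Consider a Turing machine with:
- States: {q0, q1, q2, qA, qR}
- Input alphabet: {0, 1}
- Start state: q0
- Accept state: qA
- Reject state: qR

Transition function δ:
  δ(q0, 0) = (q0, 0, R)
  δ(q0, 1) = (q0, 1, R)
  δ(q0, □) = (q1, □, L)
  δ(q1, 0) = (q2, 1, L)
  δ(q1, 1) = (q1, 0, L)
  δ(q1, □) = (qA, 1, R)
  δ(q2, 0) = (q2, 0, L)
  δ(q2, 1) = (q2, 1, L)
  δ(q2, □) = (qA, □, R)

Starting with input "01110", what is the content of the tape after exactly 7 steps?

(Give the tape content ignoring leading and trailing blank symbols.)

Execution trace:
Initial: [q0]01110
Step 1: δ(q0, 0) = (q0, 0, R) → 0[q0]1110
Step 2: δ(q0, 1) = (q0, 1, R) → 01[q0]110
Step 3: δ(q0, 1) = (q0, 1, R) → 011[q0]10
Step 4: δ(q0, 1) = (q0, 1, R) → 0111[q0]0
Step 5: δ(q0, 0) = (q0, 0, R) → 01110[q0]□
Step 6: δ(q0, □) = (q1, □, L) → 0111[q1]0□
Step 7: δ(q1, 0) = (q2, 1, L) → 011[q2]11□

After 7 steps, the tape (ignoring leading/trailing blanks) is: 01111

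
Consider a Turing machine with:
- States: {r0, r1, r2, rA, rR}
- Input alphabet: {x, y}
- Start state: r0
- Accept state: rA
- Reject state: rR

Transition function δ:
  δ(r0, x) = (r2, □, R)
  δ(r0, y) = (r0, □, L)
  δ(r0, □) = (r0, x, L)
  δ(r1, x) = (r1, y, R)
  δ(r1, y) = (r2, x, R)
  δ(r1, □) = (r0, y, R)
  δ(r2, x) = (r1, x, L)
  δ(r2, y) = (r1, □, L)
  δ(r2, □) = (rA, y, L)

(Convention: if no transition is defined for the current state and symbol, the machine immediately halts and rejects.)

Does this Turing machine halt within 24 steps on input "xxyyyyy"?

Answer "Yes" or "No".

Execution trace:
Initial: [r0]xxyyyyy
Step 1: δ(r0, x) = (r2, □, R) → □[r2]xyyyyy
Step 2: δ(r2, x) = (r1, x, L) → [r1]□xyyyyy
Step 3: δ(r1, □) = (r0, y, R) → y[r0]xyyyyy
Step 4: δ(r0, x) = (r2, □, R) → y□[r2]yyyyy
Step 5: δ(r2, y) = (r1, □, L) → y[r1]□□yyyy
Step 6: δ(r1, □) = (r0, y, R) → yy[r0]□yyyy
Step 7: δ(r0, □) = (r0, x, L) → y[r0]yxyyyy
Step 8: δ(r0, y) = (r0, □, L) → [r0]y□xyyyy
Step 9: δ(r0, y) = (r0, □, L) → [r0]□□□xyyyy
Step 10: δ(r0, □) = (r0, x, L) → [r0]□x□□xyyyy
Step 11: δ(r0, □) = (r0, x, L) → [r0]□xx□□xyyyy
Step 12: δ(r0, □) = (r0, x, L) → [r0]□xxx□□xyyyy
Step 13: δ(r0, □) = (r0, x, L) → [r0]□xxxx□□xyyyy
Step 14: δ(r0, □) = (r0, x, L) → [r0]□xxxxx□□xyyyy
Step 15: δ(r0, □) = (r0, x, L) → [r0]□xxxxxx□□xyyyy
Step 16: δ(r0, □) = (r0, x, L) → [r0]□xxxxxxx□□xyyyy
Step 17: δ(r0, □) = (r0, x, L) → [r0]□xxxxxxxx□□xyyyy
Step 18: δ(r0, □) = (r0, x, L) → [r0]□xxxxxxxxx□□xyyyy
Step 19: δ(r0, □) = (r0, x, L) → [r0]□xxxxxxxxxx□□xyyyy
Step 20: δ(r0, □) = (r0, x, L) → [r0]□xxxxxxxxxxx□□xyyyy
Step 21: δ(r0, □) = (r0, x, L) → [r0]□xxxxxxxxxxxx□□xyyyy
Step 22: δ(r0, □) = (r0, x, L) → [r0]□xxxxxxxxxxxxx□□xyyyy
Step 23: δ(r0, □) = (r0, x, L) → [r0]□xxxxxxxxxxxxxx□□xyyyy
Step 24: δ(r0, □) = (r0, x, L) → [r0]□xxxxxxxxxxxxxxx□□xyyyy

The machine has not reached a halting state after 24 steps.
The machine did not halt within the 24-step bound.

Answer: No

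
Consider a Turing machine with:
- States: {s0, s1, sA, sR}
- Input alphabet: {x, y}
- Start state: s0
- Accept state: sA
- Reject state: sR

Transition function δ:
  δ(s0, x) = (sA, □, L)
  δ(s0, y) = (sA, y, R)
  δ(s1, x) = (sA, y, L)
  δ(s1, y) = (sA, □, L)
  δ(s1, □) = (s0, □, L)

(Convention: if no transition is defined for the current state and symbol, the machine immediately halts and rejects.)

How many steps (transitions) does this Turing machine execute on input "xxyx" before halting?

Execution trace:
Initial: [s0]xxyx
Step 1: δ(s0, x) = (sA, □, L) → [sA]□□xyx

The machine reaches the accept state sA and halts.

The machine executed 1 step before halting.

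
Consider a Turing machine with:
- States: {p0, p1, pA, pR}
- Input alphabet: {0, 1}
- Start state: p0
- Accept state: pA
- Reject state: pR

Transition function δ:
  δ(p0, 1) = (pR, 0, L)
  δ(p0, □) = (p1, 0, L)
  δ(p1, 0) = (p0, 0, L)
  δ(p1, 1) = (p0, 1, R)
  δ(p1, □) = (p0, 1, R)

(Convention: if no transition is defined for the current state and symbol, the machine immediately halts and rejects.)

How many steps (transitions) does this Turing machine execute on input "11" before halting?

Execution trace:
Initial: [p0]11
Step 1: δ(p0, 1) = (pR, 0, L) → [pR]□01

The machine reaches the reject state pR and halts.

The machine executed 1 step before halting.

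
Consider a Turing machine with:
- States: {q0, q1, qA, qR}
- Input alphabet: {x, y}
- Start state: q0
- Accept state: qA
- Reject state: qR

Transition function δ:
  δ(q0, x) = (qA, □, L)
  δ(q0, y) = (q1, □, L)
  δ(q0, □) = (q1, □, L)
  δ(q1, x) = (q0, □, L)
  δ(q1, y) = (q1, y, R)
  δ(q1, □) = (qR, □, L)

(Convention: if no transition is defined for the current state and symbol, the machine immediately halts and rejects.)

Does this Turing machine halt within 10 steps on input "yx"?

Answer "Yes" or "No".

Execution trace:
Initial: [q0]yx
Step 1: δ(q0, y) = (q1, □, L) → [q1]□□x
Step 2: δ(q1, □) = (qR, □, L) → [qR]□□□x

The machine reaches the reject state qR and halts.
The machine halted after 2 steps (within the 10-step bound).

Answer: Yes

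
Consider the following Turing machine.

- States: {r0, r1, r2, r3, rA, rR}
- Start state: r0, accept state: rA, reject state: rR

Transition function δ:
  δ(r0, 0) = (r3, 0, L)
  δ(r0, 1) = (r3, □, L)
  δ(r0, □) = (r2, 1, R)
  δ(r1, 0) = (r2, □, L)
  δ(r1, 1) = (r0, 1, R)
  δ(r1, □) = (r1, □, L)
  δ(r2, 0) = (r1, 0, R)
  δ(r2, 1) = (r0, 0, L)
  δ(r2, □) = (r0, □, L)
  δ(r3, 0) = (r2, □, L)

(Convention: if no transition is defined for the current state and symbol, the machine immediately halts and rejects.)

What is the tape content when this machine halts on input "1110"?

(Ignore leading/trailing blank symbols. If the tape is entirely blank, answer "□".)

Execution trace:
Initial: [r0]1110
Step 1: δ(r0, 1) = (r3, □, L) → [r3]□□110

No transition is defined for δ(r3, □). By convention the machine halts and rejects.

Final tape (ignoring leading/trailing blanks): 110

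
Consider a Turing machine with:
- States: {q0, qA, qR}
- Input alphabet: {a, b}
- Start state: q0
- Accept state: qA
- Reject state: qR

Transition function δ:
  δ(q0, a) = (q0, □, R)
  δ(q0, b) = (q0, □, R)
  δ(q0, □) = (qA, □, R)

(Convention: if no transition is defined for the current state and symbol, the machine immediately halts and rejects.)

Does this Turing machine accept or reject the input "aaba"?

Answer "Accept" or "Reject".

Execution trace:
Initial: [q0]aaba
Step 1: δ(q0, a) = (q0, □, R) → □[q0]aba
Step 2: δ(q0, a) = (q0, □, R) → □□[q0]ba
Step 3: δ(q0, b) = (q0, □, R) → □□□[q0]a
Step 4: δ(q0, a) = (q0, □, R) → □□□□[q0]□
Step 5: δ(q0, □) = (qA, □, R) → □□□□□[qA]□

The machine reaches the accept state qA and halts.

Answer: Accept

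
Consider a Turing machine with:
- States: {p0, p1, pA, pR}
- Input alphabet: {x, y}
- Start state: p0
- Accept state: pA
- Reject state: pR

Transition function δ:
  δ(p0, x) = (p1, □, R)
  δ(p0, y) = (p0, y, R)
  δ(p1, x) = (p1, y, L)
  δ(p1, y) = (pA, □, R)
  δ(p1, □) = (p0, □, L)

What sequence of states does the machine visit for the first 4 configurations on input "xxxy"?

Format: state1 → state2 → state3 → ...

Execution trace:
Initial: [p0]xxxy
Step 1: δ(p0, x) = (p1, □, R) → □[p1]xxy
Step 2: δ(p1, x) = (p1, y, L) → [p1]□yxy
Step 3: δ(p1, □) = (p0, □, L) → [p0]□□yxy

No transition is defined for δ(p0, □). By convention the machine halts and rejects.

State sequence: p0 → p1 → p1 → p0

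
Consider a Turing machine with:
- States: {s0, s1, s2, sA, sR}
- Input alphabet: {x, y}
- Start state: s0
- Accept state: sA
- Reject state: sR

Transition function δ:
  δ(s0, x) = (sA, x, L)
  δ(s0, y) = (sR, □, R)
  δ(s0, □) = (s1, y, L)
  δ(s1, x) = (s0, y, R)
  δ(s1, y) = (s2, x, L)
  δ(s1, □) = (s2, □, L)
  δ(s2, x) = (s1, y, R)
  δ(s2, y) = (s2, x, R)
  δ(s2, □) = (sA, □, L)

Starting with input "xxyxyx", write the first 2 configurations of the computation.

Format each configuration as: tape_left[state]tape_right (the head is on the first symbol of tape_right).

Transitions applied:
Step 1: δ(s0, x) = (sA, x, L)

The first 2 configurations are:
[s0]xxyxyx ⊢ [sA]□xxyxyx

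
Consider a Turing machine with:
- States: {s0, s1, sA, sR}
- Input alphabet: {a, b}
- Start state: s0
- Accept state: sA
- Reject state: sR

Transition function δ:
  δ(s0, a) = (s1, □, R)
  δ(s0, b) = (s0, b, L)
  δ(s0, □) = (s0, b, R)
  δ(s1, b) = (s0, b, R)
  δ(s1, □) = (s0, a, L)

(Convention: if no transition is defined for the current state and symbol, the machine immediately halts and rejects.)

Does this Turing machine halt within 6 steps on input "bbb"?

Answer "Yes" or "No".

Execution trace:
Initial: [s0]bbb
Step 1: δ(s0, b) = (s0, b, L) → [s0]□bbb
Step 2: δ(s0, □) = (s0, b, R) → b[s0]bbb
Step 3: δ(s0, b) = (s0, b, L) → [s0]bbbb
Step 4: δ(s0, b) = (s0, b, L) → [s0]□bbbb
Step 5: δ(s0, □) = (s0, b, R) → b[s0]bbbb
Step 6: δ(s0, b) = (s0, b, L) → [s0]bbbbb

The machine has not reached a halting state after 6 steps.
The machine did not halt within the 6-step bound.

Answer: No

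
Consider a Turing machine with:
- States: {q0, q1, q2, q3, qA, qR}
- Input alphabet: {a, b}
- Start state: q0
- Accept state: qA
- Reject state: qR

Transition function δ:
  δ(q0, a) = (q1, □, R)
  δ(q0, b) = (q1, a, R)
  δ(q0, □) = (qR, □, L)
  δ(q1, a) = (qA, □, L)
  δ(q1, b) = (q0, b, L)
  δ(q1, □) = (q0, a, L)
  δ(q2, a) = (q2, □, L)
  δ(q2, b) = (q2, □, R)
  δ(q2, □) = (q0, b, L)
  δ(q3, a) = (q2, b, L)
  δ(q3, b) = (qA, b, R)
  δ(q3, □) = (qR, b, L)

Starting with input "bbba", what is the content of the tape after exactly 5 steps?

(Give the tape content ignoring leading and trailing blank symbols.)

Execution trace:
Initial: [q0]bbba
Step 1: δ(q0, b) = (q1, a, R) → a[q1]bba
Step 2: δ(q1, b) = (q0, b, L) → [q0]abba
Step 3: δ(q0, a) = (q1, □, R) → □[q1]bba
Step 4: δ(q1, b) = (q0, b, L) → [q0]□bba
Step 5: δ(q0, □) = (qR, □, L) → [qR]□□bba

The machine reaches the reject state qR and halts.

After 5 steps, the tape (ignoring leading/trailing blanks) is: bba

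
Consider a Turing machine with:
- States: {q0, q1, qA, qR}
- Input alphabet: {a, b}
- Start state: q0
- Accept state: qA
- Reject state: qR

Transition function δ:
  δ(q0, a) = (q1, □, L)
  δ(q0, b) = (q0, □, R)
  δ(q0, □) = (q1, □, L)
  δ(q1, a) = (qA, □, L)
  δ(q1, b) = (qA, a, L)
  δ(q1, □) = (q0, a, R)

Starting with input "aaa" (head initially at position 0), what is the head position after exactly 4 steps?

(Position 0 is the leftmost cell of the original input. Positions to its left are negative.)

Execution trace (head position shown):
Step 0: [q0]aaa  (head at position 0)
Step 1: move left → [q1]□□aa  (head at position -1)
Step 2: move right → a[q0]□aa  (head at position 0)
Step 3: move left → [q1]a□aa  (head at position -1)
Step 4: move left → [qA]□□□aa  (head at position -2)

After 4 steps, the head is at position -2.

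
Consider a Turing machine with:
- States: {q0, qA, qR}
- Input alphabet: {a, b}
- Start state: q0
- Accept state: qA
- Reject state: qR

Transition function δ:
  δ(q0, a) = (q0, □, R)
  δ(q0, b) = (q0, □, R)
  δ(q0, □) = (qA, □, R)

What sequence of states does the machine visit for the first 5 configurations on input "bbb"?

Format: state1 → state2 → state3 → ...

Execution trace:
Initial: [q0]bbb
Step 1: δ(q0, b) = (q0, □, R) → □[q0]bb
Step 2: δ(q0, b) = (q0, □, R) → □□[q0]b
Step 3: δ(q0, b) = (q0, □, R) → □□□[q0]□
Step 4: δ(q0, □) = (qA, □, R) → □□□□[qA]□

The machine reaches the accept state qA and halts.

State sequence: q0 → q0 → q0 → q0 → qA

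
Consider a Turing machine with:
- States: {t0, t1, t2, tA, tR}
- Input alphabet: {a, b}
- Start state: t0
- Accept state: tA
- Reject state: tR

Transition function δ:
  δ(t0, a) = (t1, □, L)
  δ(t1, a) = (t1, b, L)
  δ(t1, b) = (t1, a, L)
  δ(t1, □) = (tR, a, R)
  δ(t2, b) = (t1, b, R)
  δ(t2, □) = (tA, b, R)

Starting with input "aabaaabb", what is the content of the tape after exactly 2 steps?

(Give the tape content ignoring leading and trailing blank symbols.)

Execution trace:
Initial: [t0]aabaaabb
Step 1: δ(t0, a) = (t1, □, L) → [t1]□□abaaabb
Step 2: δ(t1, □) = (tR, a, R) → a[tR]□abaaabb

The machine reaches the reject state tR and halts.

After 2 steps, the tape (ignoring leading/trailing blanks) is: a□abaaabb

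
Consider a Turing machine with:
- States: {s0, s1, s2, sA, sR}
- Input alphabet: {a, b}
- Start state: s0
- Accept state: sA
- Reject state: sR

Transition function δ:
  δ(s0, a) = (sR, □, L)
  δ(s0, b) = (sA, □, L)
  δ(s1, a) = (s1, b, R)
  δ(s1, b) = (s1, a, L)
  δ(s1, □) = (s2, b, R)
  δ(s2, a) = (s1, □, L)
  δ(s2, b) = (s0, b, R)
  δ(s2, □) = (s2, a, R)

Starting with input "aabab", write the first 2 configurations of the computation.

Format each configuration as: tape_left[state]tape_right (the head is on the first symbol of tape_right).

Transitions applied:
Step 1: δ(s0, a) = (sR, □, L)

The first 2 configurations are:
[s0]aabab ⊢ [sR]□□abab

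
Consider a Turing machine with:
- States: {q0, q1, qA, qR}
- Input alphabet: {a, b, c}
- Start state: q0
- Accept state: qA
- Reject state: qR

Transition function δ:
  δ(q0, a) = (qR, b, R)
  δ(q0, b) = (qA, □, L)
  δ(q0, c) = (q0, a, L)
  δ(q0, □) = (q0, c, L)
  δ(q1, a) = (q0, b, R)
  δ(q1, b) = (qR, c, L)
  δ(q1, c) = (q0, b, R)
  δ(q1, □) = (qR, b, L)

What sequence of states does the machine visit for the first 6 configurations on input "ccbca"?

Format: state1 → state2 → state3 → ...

Execution trace:
Initial: [q0]ccbca
Step 1: δ(q0, c) = (q0, a, L) → [q0]□acbca
Step 2: δ(q0, □) = (q0, c, L) → [q0]□cacbca
Step 3: δ(q0, □) = (q0, c, L) → [q0]□ccacbca
Step 4: δ(q0, □) = (q0, c, L) → [q0]□cccacbca
Step 5: δ(q0, □) = (q0, c, L) → [q0]□ccccacbca

State sequence: q0 → q0 → q0 → q0 → q0 → q0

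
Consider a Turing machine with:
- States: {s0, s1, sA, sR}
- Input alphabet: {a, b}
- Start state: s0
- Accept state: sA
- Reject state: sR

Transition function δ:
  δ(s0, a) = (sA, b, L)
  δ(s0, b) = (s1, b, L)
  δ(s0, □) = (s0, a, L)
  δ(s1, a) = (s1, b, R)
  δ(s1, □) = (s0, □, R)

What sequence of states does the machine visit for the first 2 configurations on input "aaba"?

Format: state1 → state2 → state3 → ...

Execution trace:
Initial: [s0]aaba
Step 1: δ(s0, a) = (sA, b, L) → [sA]□baba

The machine reaches the accept state sA and halts.

State sequence: s0 → sA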